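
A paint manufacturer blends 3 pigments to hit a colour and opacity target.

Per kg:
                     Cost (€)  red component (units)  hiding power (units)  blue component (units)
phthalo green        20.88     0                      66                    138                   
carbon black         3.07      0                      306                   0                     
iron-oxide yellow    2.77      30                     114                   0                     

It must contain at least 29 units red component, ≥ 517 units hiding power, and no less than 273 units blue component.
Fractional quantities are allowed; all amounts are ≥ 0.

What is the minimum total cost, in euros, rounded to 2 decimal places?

This is a linear program. Let x1 = kg of phthalo green, x2 = kg of carbon black, x3 = kg of iron-oxide yellow.
Minimise 20.88x1 + 3.07x2 + 2.77x3 with:
  30x3 ≥ 29   (red component)
  66x1 + 306x2 + 114x3 ≥ 517   (hiding power)
  138x1 ≥ 273   (blue component)
  x1, x2, x3 ≥ 0.
The optimal mix uses every input. Binding constraints: red component, hiding power, blue component.
That vertex is x1 = 1.9783, x2 = 0.90273, x3 = 0.96667.
Hence cost = 20.88·1.9783 + 3.07·0.90273 + 2.77·0.96667 = €46.7560.

€46.76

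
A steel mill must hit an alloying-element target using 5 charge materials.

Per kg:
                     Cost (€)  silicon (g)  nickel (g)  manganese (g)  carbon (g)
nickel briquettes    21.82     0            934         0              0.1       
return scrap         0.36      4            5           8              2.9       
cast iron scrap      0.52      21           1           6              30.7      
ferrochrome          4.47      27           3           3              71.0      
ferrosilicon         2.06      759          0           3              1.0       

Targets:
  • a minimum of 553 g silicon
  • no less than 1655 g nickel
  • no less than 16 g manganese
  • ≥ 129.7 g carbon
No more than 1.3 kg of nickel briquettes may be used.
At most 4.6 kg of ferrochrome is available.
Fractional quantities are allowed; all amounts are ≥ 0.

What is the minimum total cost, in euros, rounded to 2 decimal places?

This is a linear program. Let x1 = kg of nickel briquettes, x2 = kg of return scrap, x3 = kg of cast iron scrap, x4 = kg of ferrochrome, x5 = kg of ferrosilicon.
min 21.82x1 + 0.36x2 + 0.52x3 + 4.47x4 + 2.06x5 subject to:
  4x2 + 21x3 + 27x4 + 759x5 ≥ 553   (silicon)
  934x1 + 5x2 + 1x3 + 3x4 ≥ 1655   (nickel)
  8x2 + 6x3 + 3x4 + 3x5 ≥ 16   (manganese)
  0.1x1 + 2.9x2 + 30.7x3 + 71x4 + 1x5 ≥ 129.7   (carbon)
  x1 ≤ 1.3
  x4 ≤ 4.6
  x1, x2, x3, x4, x5 ≥ 0.
The cheapest feasible vertex uses only nickel briquettes, return scrap, ferrosilicon; cast iron scrap, ferrochrome are not used. Binding constraints: silicon, nickel, the nickel briquettes cap.
Solving gives x1 = 1.3, x2 = 88.16, x5 = 0.264.
Total cost: 21.82·1.3 + 0.36·88.16 + 2.06·0.264 = 60.6474.

€60.65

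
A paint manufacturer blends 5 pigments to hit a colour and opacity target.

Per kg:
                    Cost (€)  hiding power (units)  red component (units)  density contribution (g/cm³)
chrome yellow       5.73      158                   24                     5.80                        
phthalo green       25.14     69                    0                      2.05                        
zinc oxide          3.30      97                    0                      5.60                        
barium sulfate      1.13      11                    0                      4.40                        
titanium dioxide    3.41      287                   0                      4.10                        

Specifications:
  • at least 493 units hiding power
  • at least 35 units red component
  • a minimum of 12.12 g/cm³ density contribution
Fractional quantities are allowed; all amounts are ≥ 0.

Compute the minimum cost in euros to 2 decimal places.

Let x1 = kg of chrome yellow, x2 = kg of phthalo green, x3 = kg of zinc oxide, x4 = kg of barium sulfate, x5 = kg of titanium dioxide.
min 5.73x1 + 25.14x2 + 3.3x3 + 1.13x4 + 3.41x5 with:
  158x1 + 69x2 + 97x3 + 11x4 + 287x5 ≥ 493   (hiding power)
  24x1 ≥ 35   (red component)
  5.8x1 + 2.05x2 + 5.6x3 + 4.4x4 + 4.1x5 ≥ 12.12   (density contribution)
  x1, x2, x3, x4, x5 ≥ 0.
The minimum-cost mix takes nothing from phthalo green, zinc oxide, barium sulfate — only chrome yellow, titanium dioxide. There the hiding power and red component constraints are tight.
Solving gives x1 = 1.4583, x5 = 0.91492.
Hence cost = 5.73·1.4583 + 3.41·0.91492 = €11.4759.

€11.48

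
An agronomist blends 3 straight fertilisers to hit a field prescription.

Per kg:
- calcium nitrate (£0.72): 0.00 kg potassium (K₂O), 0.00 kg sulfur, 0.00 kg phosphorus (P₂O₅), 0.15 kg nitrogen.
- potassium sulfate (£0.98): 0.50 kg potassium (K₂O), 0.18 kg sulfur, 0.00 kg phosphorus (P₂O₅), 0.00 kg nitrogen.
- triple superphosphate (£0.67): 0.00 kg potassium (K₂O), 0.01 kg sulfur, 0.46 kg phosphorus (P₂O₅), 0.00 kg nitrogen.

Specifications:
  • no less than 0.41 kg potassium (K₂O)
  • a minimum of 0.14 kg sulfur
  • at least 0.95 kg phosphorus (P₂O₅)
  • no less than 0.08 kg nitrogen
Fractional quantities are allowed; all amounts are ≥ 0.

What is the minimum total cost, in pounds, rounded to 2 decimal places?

£2.57

Let x1 = kg of calcium nitrate, x2 = kg of potassium sulfate, x3 = kg of triple superphosphate.
Minimize 0.72x1 + 0.98x2 + 0.67x3 with:
  0.5x2 ≥ 0.41   (potassium (K₂O))
  0.18x2 + 0.01x3 ≥ 0.14   (sulfur)
  0.46x3 ≥ 0.95   (phosphorus (P₂O₅))
  0.15x1 ≥ 0.08   (nitrogen)
  x1, x2, x3 ≥ 0.
All 3 inputs are positive at the optimum. Binding constraints: potassium (K₂O), phosphorus (P₂O₅), nitrogen.
Solving gives x1 = 0.5333, x2 = 0.82, x3 = 2.065.
Total cost: 0.72·0.5333 + 0.98·0.82 + 0.67·2.065 = 2.5711.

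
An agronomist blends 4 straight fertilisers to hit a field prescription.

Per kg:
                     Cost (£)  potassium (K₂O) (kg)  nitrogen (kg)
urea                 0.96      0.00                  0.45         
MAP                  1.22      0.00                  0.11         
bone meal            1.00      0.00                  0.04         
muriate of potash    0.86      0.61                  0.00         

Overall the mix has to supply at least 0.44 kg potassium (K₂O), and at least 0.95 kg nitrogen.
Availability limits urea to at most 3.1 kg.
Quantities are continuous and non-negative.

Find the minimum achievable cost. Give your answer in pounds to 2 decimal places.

Treat it as an LP. Let x1 = kg of urea, x2 = kg of MAP, x3 = kg of bone meal, x4 = kg of muriate of potash.
Minimise 0.96x1 + 1.22x2 + 1x3 + 0.86x4 s.t.:
  0.61x4 ≥ 0.44   (potassium (K₂O))
  0.45x1 + 0.11x2 + 0.04x3 ≥ 0.95   (nitrogen)
  x1 ≤ 3.1
  x1, x2, x3, x4 ≥ 0.
At the optimum only urea, muriate of potash are positive (MAP, bone meal = 0). There the potassium (K₂O) and nitrogen constraints are tight.
Solving gives x1 = 2.111, x4 = 0.7213.
Total cost: 0.96·2.111 + 0.86·0.7213 = 2.6469.

£2.65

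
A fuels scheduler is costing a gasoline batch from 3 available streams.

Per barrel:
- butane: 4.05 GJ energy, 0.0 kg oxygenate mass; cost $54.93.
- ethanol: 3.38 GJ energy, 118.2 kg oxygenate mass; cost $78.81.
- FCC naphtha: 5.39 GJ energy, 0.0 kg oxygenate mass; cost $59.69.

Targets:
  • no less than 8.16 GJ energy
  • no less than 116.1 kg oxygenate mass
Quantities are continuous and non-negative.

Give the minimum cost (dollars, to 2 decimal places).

Treat it as an LP. Let x1 = barrels of butane, x2 = barrels of ethanol, x3 = barrels of FCC naphtha.
min 54.93x1 + 78.81x2 + 59.69x3 with:
  4.05x1 + 3.38x2 + 5.39x3 ≥ 8.16   (energy)
  118.2x2 ≥ 116.1   (oxygenate mass)
  x1, x2, x3 ≥ 0.
The cheapest feasible vertex uses only ethanol, FCC naphtha; butane is not used. There the energy and oxygenate mass constraints are tight.
Optimal quantities: ethanol = 0.9822 barrels, FCC naphtha = 0.898 barrels.
Objective = 78.81·0.9822 + 59.69·0.898 = 131.0088.

$131.01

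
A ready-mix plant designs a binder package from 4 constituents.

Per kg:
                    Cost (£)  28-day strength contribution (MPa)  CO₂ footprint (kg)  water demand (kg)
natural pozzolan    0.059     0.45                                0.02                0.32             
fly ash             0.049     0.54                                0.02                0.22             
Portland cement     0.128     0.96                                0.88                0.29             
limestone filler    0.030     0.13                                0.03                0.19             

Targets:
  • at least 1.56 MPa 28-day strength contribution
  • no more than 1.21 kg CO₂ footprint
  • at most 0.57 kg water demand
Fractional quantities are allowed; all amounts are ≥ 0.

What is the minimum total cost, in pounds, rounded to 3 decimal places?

Treat it as an LP. Let x1 = kg of natural pozzolan, x2 = kg of fly ash, x3 = kg of Portland cement, x4 = kg of limestone filler.
Minimise 0.059x1 + 0.049x2 + 0.128x3 + 0.03x4 subject to:
  0.45x1 + 0.54x2 + 0.96x3 + 0.13x4 ≥ 1.56   (28-day strength contribution)
  0.02x1 + 0.02x2 + 0.88x3 + 0.03x4 ≤ 1.21   (CO₂ footprint)
  0.32x1 + 0.22x2 + 0.29x3 + 0.19x4 ≤ 0.57   (water demand)
  x1, x2, x3, x4 ≥ 0.
The optimal basis is {fly ash, Portland cement}; natural pozzolan, limestone filler drop out. The 28-day strength contribution and water demand requirements are met with equality.
Optimal quantities: fly ash = 1.736 kg, Portland cement = 0.6484 kg.
Cost = 0.049·1.736 + 0.128·0.6484 = 0.16806.

£0.168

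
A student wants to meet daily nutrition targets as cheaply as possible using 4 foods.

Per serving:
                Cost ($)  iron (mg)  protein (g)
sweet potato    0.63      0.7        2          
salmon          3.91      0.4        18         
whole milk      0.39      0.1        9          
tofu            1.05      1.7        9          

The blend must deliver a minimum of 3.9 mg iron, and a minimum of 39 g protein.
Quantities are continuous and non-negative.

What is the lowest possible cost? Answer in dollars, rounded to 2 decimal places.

$3.12

Let x1 = servings of sweet potato, x2 = servings of salmon, x3 = servings of whole milk, x4 = servings of tofu.
Minimize 0.63x1 + 3.91x2 + 0.39x3 + 1.05x4 subject to:
  0.7x1 + 0.4x2 + 0.1x3 + 1.7x4 ≥ 3.9   (iron)
  2x1 + 18x2 + 9x3 + 9x4 ≥ 39   (protein)
  x1, x2, x3, x4 ≥ 0.
The optimal basis is {whole milk, tofu}; sweet potato, salmon drop out. There the iron and protein constraints are tight.
That vertex is x3 = 2.167, x4 = 2.167.
Cost = 0.39·2.167 + 1.05·2.167 = 3.1205.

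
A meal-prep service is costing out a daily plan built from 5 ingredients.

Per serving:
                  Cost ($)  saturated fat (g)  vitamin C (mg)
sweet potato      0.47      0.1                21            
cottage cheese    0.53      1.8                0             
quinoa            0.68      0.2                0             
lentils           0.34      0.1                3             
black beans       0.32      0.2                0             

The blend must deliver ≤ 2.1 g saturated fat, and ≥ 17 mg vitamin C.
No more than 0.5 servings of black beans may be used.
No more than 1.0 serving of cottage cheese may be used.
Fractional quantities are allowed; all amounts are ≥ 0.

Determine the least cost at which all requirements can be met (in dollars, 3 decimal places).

$0.380

Let x1 = servings of sweet potato, x2 = servings of cottage cheese, x3 = servings of quinoa, x4 = servings of lentils, x5 = servings of black beans.
min 0.47x1 + 0.53x2 + 0.68x3 + 0.34x4 + 0.32x5 subject to:
  0.1x1 + 1.8x2 + 0.2x3 + 0.1x4 + 0.2x5 ≤ 2.1   (saturated fat)
  21x1 + 3x4 ≥ 17   (vitamin C)
  x5 ≤ 0.5
  x2 ≤ 1
  x1, x2, x3, x4, x5 ≥ 0.
The optimal basis is {sweet potato}; cottage cheese, quinoa, lentils, black beans drop out. The vitamin C requirement is met with equality.
Solving gives x1 = 0.8095.
Objective = 0.47·0.8095 = 0.38047.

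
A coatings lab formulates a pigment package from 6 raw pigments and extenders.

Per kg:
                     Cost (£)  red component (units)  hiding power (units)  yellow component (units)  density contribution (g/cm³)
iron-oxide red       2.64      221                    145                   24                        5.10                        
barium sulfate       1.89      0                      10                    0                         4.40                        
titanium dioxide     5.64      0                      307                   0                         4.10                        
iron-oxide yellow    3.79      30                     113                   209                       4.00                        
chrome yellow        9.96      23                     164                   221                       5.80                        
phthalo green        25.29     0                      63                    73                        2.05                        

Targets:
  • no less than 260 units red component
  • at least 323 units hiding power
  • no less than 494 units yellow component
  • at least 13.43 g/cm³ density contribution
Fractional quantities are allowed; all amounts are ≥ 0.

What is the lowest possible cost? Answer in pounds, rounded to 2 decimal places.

Treat it as an LP. Let x1 = kg of iron-oxide red, x2 = kg of barium sulfate, x3 = kg of titanium dioxide, x4 = kg of iron-oxide yellow, x5 = kg of chrome yellow, x6 = kg of phthalo green.
Minimize 2.64x1 + 1.89x2 + 5.64x3 + 3.79x4 + 9.96x5 + 25.29x6 s.t.:
  221x1 + 30x4 + 23x5 ≥ 260   (red component)
  145x1 + 10x2 + 307x3 + 113x4 + 164x5 + 63x6 ≥ 323   (hiding power)
  24x1 + 209x4 + 221x5 + 73x6 ≥ 494   (yellow component)
  5.1x1 + 4.4x2 + 4.1x3 + 4x4 + 5.8x5 + 2.05x6 ≥ 13.43   (density contribution)
  x1, x2, x3, x4, x5, x6 ≥ 0.
At the optimum only iron-oxide red, iron-oxide yellow are positive (barium sulfate, titanium dioxide, chrome yellow, phthalo green = 0). Binding constraints: red component and yellow component.
Solving gives x1 = 0.86916, x4 = 2.2638.
Cost = 2.64·0.86916 + 3.79·2.2638 = 10.8744.

£10.87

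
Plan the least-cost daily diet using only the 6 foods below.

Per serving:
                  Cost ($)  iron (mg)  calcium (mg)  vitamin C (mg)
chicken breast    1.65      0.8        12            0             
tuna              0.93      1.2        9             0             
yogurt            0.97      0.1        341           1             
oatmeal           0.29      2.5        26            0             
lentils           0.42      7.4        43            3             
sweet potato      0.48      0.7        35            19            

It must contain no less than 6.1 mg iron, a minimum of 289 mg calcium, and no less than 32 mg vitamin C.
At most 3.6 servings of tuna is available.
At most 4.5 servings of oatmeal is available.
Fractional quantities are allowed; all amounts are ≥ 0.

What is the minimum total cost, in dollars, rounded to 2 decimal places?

$1.61

Let x1 = servings of chicken breast, x2 = servings of tuna, x3 = servings of yogurt, x4 = servings of oatmeal, x5 = servings of lentils, x6 = servings of sweet potato.
Minimise 1.65x1 + 0.93x2 + 0.97x3 + 0.29x4 + 0.42x5 + 0.48x6 with:
  0.8x1 + 1.2x2 + 0.1x3 + 2.5x4 + 7.4x5 + 0.7x6 ≥ 6.1   (iron)
  12x1 + 9x2 + 341x3 + 26x4 + 43x5 + 35x6 ≥ 289   (calcium)
  1x3 + 3x5 + 19x6 ≥ 32   (vitamin C)
  x2 ≤ 3.6
  x4 ≤ 4.5
  x1, x2, x3, x4, x5, x6 ≥ 0.
At the optimum only yogurt, lentils, sweet potato are positive (chicken breast, tuna, oatmeal = 0). Binding constraints: iron, calcium, vitamin C.
That vertex is x3 = 0.6043, x5 = 0.6699, x6 = 1.547.
Total cost: 0.97·0.6043 + 0.42·0.6699 + 0.48·1.547 = 1.6101.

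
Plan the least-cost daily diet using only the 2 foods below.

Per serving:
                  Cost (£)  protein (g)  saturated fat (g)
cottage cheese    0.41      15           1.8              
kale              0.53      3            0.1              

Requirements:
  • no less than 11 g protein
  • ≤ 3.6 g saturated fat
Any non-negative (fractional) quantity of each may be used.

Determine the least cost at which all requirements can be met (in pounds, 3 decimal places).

£0.301

Let x1 = servings of cottage cheese, x2 = servings of kale.
min 0.41x1 + 0.53x2 subject to:
  15x1 + 3x2 ≥ 11   (protein)
  1.8x1 + 0.1x2 ≤ 3.6   (saturated fat)
  x1, x2 ≥ 0.
The optimal basis is {cottage cheese}; kale drops out. Binding constraint: protein.
Solving gives x1 = 0.7333.
Cost = 0.41·0.7333 = 0.30065.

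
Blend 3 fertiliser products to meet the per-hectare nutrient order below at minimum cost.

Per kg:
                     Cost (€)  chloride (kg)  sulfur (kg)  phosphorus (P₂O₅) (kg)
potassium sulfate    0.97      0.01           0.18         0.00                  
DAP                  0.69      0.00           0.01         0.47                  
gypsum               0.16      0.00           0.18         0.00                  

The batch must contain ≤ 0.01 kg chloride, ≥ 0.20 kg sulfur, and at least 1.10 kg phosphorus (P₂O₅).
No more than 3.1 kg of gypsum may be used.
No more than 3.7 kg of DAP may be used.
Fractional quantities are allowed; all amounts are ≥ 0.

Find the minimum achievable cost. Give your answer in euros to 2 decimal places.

€1.77

Let x1 = kg of potassium sulfate, x2 = kg of DAP, x3 = kg of gypsum.
min 0.97x1 + 0.69x2 + 0.16x3 with:
  0.01x1 ≤ 0.01   (chloride)
  0.18x1 + 0.01x2 + 0.18x3 ≥ 0.2   (sulfur)
  0.47x2 ≥ 1.1   (phosphorus (P₂O₅))
  x3 ≤ 3.1
  x2 ≤ 3.7
  x1, x2, x3 ≥ 0.
The minimum-cost mix takes nothing from potassium sulfate — only DAP, gypsum. There the sulfur and phosphorus (P₂O₅) constraints are tight.
That vertex is x2 = 2.34, x3 = 0.9811.
Total cost: 0.69·2.34 + 0.16·0.9811 = 1.7716.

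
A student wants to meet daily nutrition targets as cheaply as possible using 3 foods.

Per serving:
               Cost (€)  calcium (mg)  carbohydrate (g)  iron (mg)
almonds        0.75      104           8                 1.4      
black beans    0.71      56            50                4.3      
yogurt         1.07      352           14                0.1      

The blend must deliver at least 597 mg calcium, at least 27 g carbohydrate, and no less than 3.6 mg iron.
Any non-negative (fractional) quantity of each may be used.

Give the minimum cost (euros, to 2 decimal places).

Let x1 = servings of almonds, x2 = servings of black beans, x3 = servings of yogurt.
Minimize 0.75x1 + 0.71x2 + 1.07x3 with:
  104x1 + 56x2 + 352x3 ≥ 597   (calcium)
  8x1 + 50x2 + 14x3 ≥ 27   (carbohydrate)
  1.4x1 + 4.3x2 + 0.1x3 ≥ 3.6   (iron)
  x1, x2, x3 ≥ 0.
The minimum-cost mix takes nothing from almonds — only black beans, yogurt. The calcium and iron requirements are met with equality.
So black beans = 0.8007 servings, yogurt = 1.569 servings.
Hence cost = 0.71·0.8007 + 1.07·1.569 = €2.2473.

€2.25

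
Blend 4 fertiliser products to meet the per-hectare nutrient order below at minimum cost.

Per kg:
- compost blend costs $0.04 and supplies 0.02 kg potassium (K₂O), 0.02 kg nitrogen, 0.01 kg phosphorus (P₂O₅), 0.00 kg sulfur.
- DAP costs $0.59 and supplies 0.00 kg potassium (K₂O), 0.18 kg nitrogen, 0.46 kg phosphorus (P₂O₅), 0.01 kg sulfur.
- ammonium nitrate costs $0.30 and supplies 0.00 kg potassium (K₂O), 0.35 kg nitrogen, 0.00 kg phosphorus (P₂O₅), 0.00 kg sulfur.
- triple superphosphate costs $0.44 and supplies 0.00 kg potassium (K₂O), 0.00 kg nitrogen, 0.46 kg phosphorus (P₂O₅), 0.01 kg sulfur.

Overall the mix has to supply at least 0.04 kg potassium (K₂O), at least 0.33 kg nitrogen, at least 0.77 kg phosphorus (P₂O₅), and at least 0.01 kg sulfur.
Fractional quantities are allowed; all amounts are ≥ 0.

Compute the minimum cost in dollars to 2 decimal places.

Let x1 = kg of compost blend, x2 = kg of DAP, x3 = kg of ammonium nitrate, x4 = kg of triple superphosphate.
Minimize 0.04x1 + 0.59x2 + 0.3x3 + 0.44x4 s.t.:
  0.02x1 ≥ 0.04   (potassium (K₂O))
  0.02x1 + 0.18x2 + 0.35x3 ≥ 0.33   (nitrogen)
  0.01x1 + 0.46x2 + 0.46x4 ≥ 0.77   (phosphorus (P₂O₅))
  0.01x2 + 0.01x4 ≥ 0.01   (sulfur)
  x1, x2, x3, x4 ≥ 0.
The optimal basis is {compost blend, DAP, triple superphosphate}; ammonium nitrate drops out. The potassium (K₂O), nitrogen, phosphorus (P₂O₅) requirements are met with equality.
So compost blend = 2 kg, DAP = 1.611 kg, triple superphosphate = 0.01932 kg.
Objective = 0.04·2 + 0.59·1.611 + 0.44·0.01932 = 1.0390.

$1.04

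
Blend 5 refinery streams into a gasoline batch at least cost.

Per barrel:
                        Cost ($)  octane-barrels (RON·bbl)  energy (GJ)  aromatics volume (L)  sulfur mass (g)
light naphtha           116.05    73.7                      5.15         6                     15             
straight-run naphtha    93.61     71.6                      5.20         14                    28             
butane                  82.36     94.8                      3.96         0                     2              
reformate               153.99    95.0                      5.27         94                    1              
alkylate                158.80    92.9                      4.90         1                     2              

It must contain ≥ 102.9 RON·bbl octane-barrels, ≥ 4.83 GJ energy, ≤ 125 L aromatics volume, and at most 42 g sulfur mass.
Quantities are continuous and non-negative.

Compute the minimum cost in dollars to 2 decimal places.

$96.96

Let x1 = barrels of light naphtha, x2 = barrels of straight-run naphtha, x3 = barrels of butane, x4 = barrels of reformate, x5 = barrels of alkylate.
Minimise 116.05x1 + 93.61x2 + 82.36x3 + 153.99x4 + 158.8x5 s.t.:
  73.7x1 + 71.6x2 + 94.8x3 + 95x4 + 92.9x5 ≥ 102.9   (octane-barrels)
  5.15x1 + 5.2x2 + 3.96x3 + 5.27x4 + 4.9x5 ≥ 4.83   (energy)
  6x1 + 14x2 + 94x4 + 1x5 ≤ 125   (aromatics volume)
  15x1 + 28x2 + 2x3 + 1x4 + 2x5 ≤ 42   (sulfur mass)
  x1, x2, x3, x4, x5 ≥ 0.
At the optimum only straight-run naphtha, butane are positive (light naphtha, reformate, alkylate = 0). Binding constraints: octane-barrels and energy.
Optimal quantities: straight-run naphtha = 0.2407 barrels, butane = 0.9037 barrels.
Total cost: 93.61·0.2407 + 82.36·0.9037 = 96.9607.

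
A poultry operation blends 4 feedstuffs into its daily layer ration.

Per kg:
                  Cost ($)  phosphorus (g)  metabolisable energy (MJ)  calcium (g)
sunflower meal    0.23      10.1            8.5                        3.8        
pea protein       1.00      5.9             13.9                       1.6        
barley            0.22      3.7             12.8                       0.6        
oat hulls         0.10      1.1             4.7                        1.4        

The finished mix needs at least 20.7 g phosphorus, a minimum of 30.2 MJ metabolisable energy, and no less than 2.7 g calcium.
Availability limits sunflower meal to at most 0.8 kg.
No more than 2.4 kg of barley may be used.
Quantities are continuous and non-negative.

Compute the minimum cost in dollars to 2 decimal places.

Treat it as an LP. Let x1 = kg of sunflower meal, x2 = kg of pea protein, x3 = kg of barley, x4 = kg of oat hulls.
min 0.23x1 + 1x2 + 0.22x3 + 0.1x4 s.t.:
  10.1x1 + 5.9x2 + 3.7x3 + 1.1x4 ≥ 20.7   (phosphorus)
  8.5x1 + 13.9x2 + 12.8x3 + 4.7x4 ≥ 30.2   (metabolisable energy)
  3.8x1 + 1.6x2 + 0.6x3 + 1.4x4 ≥ 2.7   (calcium)
  x1 ≤ 0.8
  x3 ≤ 2.4
  x1, x2, x3, x4 ≥ 0.
The minimum-cost mix takes nothing from pea protein — only sunflower meal, barley, oat hulls. There the phosphorus, the sunflower meal cap, the barley cap constraints are tight.
So sunflower meal = 0.8 kg, barley = 2.4 kg, oat hulls = 3.4 kg.
Objective = 0.23·0.8 + 0.22·2.4 + 0.1·3.4 = 1.0520.

$1.05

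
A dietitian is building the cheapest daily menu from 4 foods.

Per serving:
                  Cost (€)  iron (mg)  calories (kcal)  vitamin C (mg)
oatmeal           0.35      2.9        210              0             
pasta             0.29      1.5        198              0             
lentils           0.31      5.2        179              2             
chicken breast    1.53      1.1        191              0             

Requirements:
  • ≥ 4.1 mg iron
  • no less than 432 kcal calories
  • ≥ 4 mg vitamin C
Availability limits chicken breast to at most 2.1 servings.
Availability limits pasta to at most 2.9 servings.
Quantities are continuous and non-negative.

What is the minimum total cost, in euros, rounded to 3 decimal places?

€0.728

This is a linear program. Let x1 = servings of oatmeal, x2 = servings of pasta, x3 = servings of lentils, x4 = servings of chicken breast.
min 0.35x1 + 0.29x2 + 0.31x3 + 1.53x4 s.t.:
  2.9x1 + 1.5x2 + 5.2x3 + 1.1x4 ≥ 4.1   (iron)
  210x1 + 198x2 + 179x3 + 191x4 ≥ 432   (calories)
  2x3 ≥ 4   (vitamin C)
  x4 ≤ 2.1
  x2 ≤ 2.9
  x1, x2, x3, x4 ≥ 0.
The minimum-cost mix takes nothing from oatmeal, chicken breast — only pasta, lentils. The calories and vitamin C requirements are met with equality.
So pasta = 0.3737 servings, lentils = 2 servings.
Cost = 0.29·0.3737 + 0.31·2 = 0.72837.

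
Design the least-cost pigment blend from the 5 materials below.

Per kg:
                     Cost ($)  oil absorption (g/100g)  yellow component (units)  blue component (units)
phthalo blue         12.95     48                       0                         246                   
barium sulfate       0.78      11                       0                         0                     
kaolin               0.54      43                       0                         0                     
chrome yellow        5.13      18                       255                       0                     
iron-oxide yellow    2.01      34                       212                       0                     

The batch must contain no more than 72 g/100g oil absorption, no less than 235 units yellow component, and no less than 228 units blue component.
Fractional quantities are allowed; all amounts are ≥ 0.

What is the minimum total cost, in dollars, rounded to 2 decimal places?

Let x1 = kg of phthalo blue, x2 = kg of barium sulfate, x3 = kg of kaolin, x4 = kg of chrome yellow, x5 = kg of iron-oxide yellow.
min 12.95x1 + 0.78x2 + 0.54x3 + 5.13x4 + 2.01x5 subject to:
  48x1 + 11x2 + 43x3 + 18x4 + 34x5 ≤ 72   (oil absorption)
  255x4 + 212x5 ≥ 235   (yellow component)
  246x1 ≥ 228   (blue component)
  x1, x2, x3, x4, x5 ≥ 0.
At the optimum only phthalo blue, chrome yellow, iron-oxide yellow are positive (barium sulfate, kaolin = 0). There the oil absorption, yellow component, blue component constraints are tight.
Solving gives x1 = 0.9268, x4 = 0.4445, x5 = 0.5739.
Total cost: 12.95·0.9268 + 5.13·0.4445 + 2.01·0.5739 = 15.4359.

$15.44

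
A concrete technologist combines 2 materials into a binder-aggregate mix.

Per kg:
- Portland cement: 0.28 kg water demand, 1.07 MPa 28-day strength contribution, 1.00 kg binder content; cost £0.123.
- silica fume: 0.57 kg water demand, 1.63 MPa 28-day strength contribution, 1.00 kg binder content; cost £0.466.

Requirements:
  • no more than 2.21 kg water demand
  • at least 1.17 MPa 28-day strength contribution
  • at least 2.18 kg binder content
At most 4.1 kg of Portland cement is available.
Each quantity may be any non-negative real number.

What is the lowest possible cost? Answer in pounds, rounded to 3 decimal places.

Let x1 = kg of Portland cement, x2 = kg of silica fume.
min 0.123x1 + 0.466x2 s.t.:
  0.28x1 + 0.57x2 ≤ 2.21   (water demand)
  1.07x1 + 1.63x2 ≥ 1.17   (28-day strength contribution)
  1x1 + 1x2 ≥ 2.18   (binder content)
  x1 ≤ 4.1
  x1, x2 ≥ 0.
The minimum-cost mix takes nothing from silica fume — only Portland cement. Binding constraint: binder content.
That vertex is x1 = 2.18.
Cost = 0.123·2.18 = 0.26814.

£0.268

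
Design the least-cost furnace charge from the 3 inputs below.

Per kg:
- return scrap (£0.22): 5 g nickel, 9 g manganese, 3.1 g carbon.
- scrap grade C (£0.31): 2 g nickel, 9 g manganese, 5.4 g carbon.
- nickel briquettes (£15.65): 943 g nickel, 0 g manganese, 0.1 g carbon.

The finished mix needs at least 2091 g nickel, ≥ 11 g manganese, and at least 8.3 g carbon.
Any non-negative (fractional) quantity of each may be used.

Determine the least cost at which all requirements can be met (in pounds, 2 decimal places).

£35.06

This is a linear program. Let x1 = kg of return scrap, x2 = kg of scrap grade C, x3 = kg of nickel briquettes.
Minimise 0.22x1 + 0.31x2 + 15.65x3 s.t.:
  5x1 + 2x2 + 943x3 ≥ 2091   (nickel)
  9x1 + 9x2 ≥ 11   (manganese)
  3.1x1 + 5.4x2 + 0.1x3 ≥ 8.3   (carbon)
  x1, x2, x3 ≥ 0.
The minimum-cost mix takes nothing from scrap grade C — only return scrap, nickel briquettes. Binding constraints: nickel and carbon.
Solving gives x1 = 2.6063, x3 = 2.2036.
Hence cost = 0.22·2.6063 + 15.65·2.2036 = £35.0597.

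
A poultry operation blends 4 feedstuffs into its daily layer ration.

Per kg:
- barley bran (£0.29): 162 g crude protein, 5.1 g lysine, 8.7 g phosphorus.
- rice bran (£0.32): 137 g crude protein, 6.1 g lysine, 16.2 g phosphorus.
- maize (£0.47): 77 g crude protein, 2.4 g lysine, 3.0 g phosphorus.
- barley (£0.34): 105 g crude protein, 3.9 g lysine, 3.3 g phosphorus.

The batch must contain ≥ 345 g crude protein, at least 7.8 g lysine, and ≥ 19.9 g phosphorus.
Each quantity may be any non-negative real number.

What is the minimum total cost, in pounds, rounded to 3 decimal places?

Let x1 = kg of barley bran, x2 = kg of rice bran, x3 = kg of maize, x4 = kg of barley.
Minimise 0.29x1 + 0.32x2 + 0.47x3 + 0.34x4 with:
  162x1 + 137x2 + 77x3 + 105x4 ≥ 345   (crude protein)
  5.1x1 + 6.1x2 + 2.4x3 + 3.9x4 ≥ 7.8   (lysine)
  8.7x1 + 16.2x2 + 3x3 + 3.3x4 ≥ 19.9   (phosphorus)
  x1, x2, x3, x4 ≥ 0.
At the optimum only barley bran, rice bran are positive (maize, barley = 0). There the crude protein and phosphorus constraints are tight.
Solving gives x1 = 1.998, x2 = 0.1552.
Cost = 0.29·1.998 + 0.32·0.1552 = 0.62908.

£0.629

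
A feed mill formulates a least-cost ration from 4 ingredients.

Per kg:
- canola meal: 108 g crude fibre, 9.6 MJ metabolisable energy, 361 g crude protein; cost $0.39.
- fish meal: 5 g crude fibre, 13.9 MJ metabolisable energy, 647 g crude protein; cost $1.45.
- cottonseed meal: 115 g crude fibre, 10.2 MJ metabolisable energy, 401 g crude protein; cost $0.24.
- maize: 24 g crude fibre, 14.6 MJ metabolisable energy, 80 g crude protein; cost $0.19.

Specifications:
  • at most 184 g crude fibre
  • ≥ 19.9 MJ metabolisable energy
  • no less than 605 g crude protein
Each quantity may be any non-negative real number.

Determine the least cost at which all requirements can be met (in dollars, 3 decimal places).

Treat it as an LP. Let x1 = kg of canola meal, x2 = kg of fish meal, x3 = kg of cottonseed meal, x4 = kg of maize.
Minimize 0.39x1 + 1.45x2 + 0.24x3 + 0.19x4 with:
  108x1 + 5x2 + 115x3 + 24x4 ≤ 184   (crude fibre)
  9.6x1 + 13.9x2 + 10.2x3 + 14.6x4 ≥ 19.9   (metabolisable energy)
  361x1 + 647x2 + 401x3 + 80x4 ≥ 605   (crude protein)
  x1, x2, x3, x4 ≥ 0.
The cheapest feasible vertex uses only cottonseed meal, maize; canola meal, fish meal are not used. There the metabolisable energy and crude protein constraints are tight.
Optimal quantities: cottonseed meal = 1.437 kg, maize = 0.359 kg.
Objective = 0.24·1.437 + 0.19·0.359 = 0.41309.

$0.413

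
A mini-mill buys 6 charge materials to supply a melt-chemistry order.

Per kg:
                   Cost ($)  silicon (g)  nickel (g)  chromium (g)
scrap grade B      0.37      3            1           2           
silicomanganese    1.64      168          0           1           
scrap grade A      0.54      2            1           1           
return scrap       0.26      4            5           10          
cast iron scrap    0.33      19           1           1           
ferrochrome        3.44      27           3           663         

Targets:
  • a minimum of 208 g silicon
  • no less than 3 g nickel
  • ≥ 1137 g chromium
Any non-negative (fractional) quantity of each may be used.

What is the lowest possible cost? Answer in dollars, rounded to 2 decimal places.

$7.47

Let x1 = kg of scrap grade B, x2 = kg of silicomanganese, x3 = kg of scrap grade A, x4 = kg of return scrap, x5 = kg of cast iron scrap, x6 = kg of ferrochrome.
Minimise 0.37x1 + 1.64x2 + 0.54x3 + 0.26x4 + 0.33x5 + 3.44x6 s.t.:
  3x1 + 168x2 + 2x3 + 4x4 + 19x5 + 27x6 ≥ 208   (silicon)
  1x1 + 1x3 + 5x4 + 1x5 + 3x6 ≥ 3   (nickel)
  2x1 + 1x2 + 1x3 + 10x4 + 1x5 + 663x6 ≥ 1137   (chromium)
  x1, x2, x3, x4, x5, x6 ≥ 0.
The cheapest feasible vertex uses only silicomanganese, ferrochrome; scrap grade B, scrap grade A, return scrap, cast iron scrap are not used. Binding constraints: silicon and chromium.
Optimal quantities: silicomanganese = 0.9627 kg, ferrochrome = 1.713 kg.
Hence cost = 1.64·0.9627 + 3.44·1.713 = $7.4715.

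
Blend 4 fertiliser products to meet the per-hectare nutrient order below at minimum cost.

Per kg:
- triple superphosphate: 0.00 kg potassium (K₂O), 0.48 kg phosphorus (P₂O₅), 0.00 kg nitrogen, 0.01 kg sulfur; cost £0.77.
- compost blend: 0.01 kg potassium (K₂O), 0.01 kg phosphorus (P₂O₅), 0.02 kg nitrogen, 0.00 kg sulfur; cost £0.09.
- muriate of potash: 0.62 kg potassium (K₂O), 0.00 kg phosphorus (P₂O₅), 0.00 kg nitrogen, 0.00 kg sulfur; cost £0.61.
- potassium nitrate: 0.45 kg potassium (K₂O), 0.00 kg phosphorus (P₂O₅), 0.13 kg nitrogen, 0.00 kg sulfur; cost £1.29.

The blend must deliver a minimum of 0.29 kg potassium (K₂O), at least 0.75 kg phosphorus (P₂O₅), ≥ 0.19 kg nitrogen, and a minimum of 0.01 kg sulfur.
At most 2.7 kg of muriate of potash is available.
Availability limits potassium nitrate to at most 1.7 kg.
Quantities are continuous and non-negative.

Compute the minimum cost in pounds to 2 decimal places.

This is a linear program. Let x1 = kg of triple superphosphate, x2 = kg of compost blend, x3 = kg of muriate of potash, x4 = kg of potassium nitrate.
Minimize 0.77x1 + 0.09x2 + 0.61x3 + 1.29x4 subject to:
  0.01x2 + 0.62x3 + 0.45x4 ≥ 0.29   (potassium (K₂O))
  0.48x1 + 0.01x2 ≥ 0.75   (phosphorus (P₂O₅))
  0.02x2 + 0.13x4 ≥ 0.19   (nitrogen)
  0.01x1 ≥ 0.01   (sulfur)
  x3 ≤ 2.7
  x4 ≤ 1.7
  x1, x2, x3, x4 ≥ 0.
At the optimum only triple superphosphate, compost blend, muriate of potash are positive (potassium nitrate = 0). Binding constraints: potassium (K₂O), phosphorus (P₂O₅), nitrogen.
That vertex is x1 = 1.365, x2 = 9.5, x3 = 0.3145.
Total cost: 0.77·1.365 + 0.09·9.5 + 0.61·0.3145 = 2.0979.

£2.10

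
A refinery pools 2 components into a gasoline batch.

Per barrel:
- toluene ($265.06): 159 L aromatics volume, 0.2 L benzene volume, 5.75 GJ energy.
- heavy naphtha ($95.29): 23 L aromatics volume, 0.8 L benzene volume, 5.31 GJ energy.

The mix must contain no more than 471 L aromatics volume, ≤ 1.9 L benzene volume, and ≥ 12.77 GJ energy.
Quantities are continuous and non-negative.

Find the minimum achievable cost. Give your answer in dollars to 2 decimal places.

$234.97

Let x1 = barrels of toluene, x2 = barrels of heavy naphtha.
Minimize 265.06x1 + 95.29x2 s.t.:
  159x1 + 23x2 ≤ 471   (aromatics volume)
  0.2x1 + 0.8x2 ≤ 1.9   (benzene volume)
  5.75x1 + 5.31x2 ≥ 12.77   (energy)
  x1, x2 ≥ 0.
Both inputs are positive at the optimum. Binding constraints: benzene volume and energy.
That vertex is x1 = 0.0359, x2 = 2.366.
Hence cost = 265.06·0.0359 + 95.29·2.366 = $234.9718.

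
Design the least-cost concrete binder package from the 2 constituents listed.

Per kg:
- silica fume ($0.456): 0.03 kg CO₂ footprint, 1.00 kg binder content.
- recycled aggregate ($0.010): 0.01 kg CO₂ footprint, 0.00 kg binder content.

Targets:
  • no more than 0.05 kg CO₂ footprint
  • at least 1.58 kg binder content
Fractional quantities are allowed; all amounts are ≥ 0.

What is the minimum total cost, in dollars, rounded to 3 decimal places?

Treat it as an LP. Let x1 = kg of silica fume, x2 = kg of recycled aggregate.
min 0.456x1 + 0.01x2 with:
  0.03x1 + 0.01x2 ≤ 0.05   (CO₂ footprint)
  1x1 ≥ 1.58   (binder content)
  x1, x2 ≥ 0.
The optimal basis is {silica fume}; recycled aggregate drops out. There the binder content constraint is tight.
So silica fume = 1.58 kg.
Total cost: 0.456·1.58 = 0.72048.

$0.720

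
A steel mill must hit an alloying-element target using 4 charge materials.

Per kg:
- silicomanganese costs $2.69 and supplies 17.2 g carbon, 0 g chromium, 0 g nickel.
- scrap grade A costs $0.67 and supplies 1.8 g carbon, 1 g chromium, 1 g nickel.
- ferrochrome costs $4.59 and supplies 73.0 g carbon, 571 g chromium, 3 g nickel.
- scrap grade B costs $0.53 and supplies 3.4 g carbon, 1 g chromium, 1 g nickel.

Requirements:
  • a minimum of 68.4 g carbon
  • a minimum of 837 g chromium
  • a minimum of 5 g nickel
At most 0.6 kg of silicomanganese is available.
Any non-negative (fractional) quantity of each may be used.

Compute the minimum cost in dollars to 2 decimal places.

Let x1 = kg of silicomanganese, x2 = kg of scrap grade A, x3 = kg of ferrochrome, x4 = kg of scrap grade B.
min 2.69x1 + 0.67x2 + 4.59x3 + 0.53x4 subject to:
  17.2x1 + 1.8x2 + 73x3 + 3.4x4 ≥ 68.4   (carbon)
  1x2 + 571x3 + 1x4 ≥ 837   (chromium)
  1x2 + 3x3 + 1x4 ≥ 5   (nickel)
  x1 ≤ 0.6
  x1, x2, x3, x4 ≥ 0.
The cheapest feasible vertex uses only ferrochrome, scrap grade B; silicomanganese, scrap grade A are not used. The chromium and nickel requirements are met with equality.
Solving gives x3 = 1.4648, x4 = 0.60563.
Cost = 4.59·1.4648 + 0.53·0.60563 = 7.0444.

$7.04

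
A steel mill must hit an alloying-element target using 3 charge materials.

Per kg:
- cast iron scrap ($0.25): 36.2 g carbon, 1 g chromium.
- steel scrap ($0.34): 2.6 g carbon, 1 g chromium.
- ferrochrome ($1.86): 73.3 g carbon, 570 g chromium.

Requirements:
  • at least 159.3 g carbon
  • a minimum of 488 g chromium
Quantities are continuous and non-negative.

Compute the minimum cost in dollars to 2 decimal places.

Set it up as a linear program. Let x1 = kg of cast iron scrap, x2 = kg of steel scrap, x3 = kg of ferrochrome.
Minimise 0.25x1 + 0.34x2 + 1.86x3 with:
  36.2x1 + 2.6x2 + 73.3x3 ≥ 159.3   (carbon)
  1x1 + 1x2 + 570x3 ≥ 488   (chromium)
  x1, x2, x3 ≥ 0.
The optimal basis is {cast iron scrap, ferrochrome}; steel scrap drops out. The carbon and chromium requirements are met with equality.
That vertex is x1 = 2.676, x3 = 0.8514.
Objective = 0.25·2.676 + 1.86·0.8514 = 2.2526.

$2.25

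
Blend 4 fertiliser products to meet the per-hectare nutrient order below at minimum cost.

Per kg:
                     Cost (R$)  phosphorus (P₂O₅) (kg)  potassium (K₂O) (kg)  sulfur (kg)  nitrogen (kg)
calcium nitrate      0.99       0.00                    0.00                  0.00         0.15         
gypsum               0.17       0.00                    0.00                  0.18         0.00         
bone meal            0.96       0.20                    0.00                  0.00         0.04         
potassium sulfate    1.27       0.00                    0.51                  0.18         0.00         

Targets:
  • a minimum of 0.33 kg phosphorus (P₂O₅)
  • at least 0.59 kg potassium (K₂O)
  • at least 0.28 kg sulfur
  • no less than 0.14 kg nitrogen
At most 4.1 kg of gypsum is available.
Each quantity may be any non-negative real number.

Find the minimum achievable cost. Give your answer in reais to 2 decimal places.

Treat it as an LP. Let x1 = kg of calcium nitrate, x2 = kg of gypsum, x3 = kg of bone meal, x4 = kg of potassium sulfate.
Minimize 0.99x1 + 0.17x2 + 0.96x3 + 1.27x4 s.t.:
  0.2x3 ≥ 0.33   (phosphorus (P₂O₅))
  0.51x4 ≥ 0.59   (potassium (K₂O))
  0.18x2 + 0.18x4 ≥ 0.28   (sulfur)
  0.15x1 + 0.04x3 ≥ 0.14   (nitrogen)
  x2 ≤ 4.1
  x1, x2, x3, x4 ≥ 0.
All 4 inputs are positive at the optimum. Binding constraints: phosphorus (P₂O₅), potassium (K₂O), sulfur, nitrogen.
That vertex is x1 = 0.4933, x2 = 0.3987, x3 = 1.65, x4 = 1.157.
Cost = 0.99·0.4933 + 0.17·0.3987 + 0.96·1.65 + 1.27·1.157 = 3.6095.

R$3.61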